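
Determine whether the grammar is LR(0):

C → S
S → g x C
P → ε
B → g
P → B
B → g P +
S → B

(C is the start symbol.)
No. Shift-reduce conflict between [B → g .] and [B → . g]

A grammar is LR(0) if no state in the canonical LR(0) collection has:
  - both a shift item (dot before a terminal) and a complete item (shift-reduce conflict), or
  - two or more complete items (reduce-reduce conflict; the accept item [C' → C .] counts as a complete item here).

Augment with C' → C and build the canonical LR(0) collection (I0 = CLOSURE({[C' → . C]}), then GOTO on every symbol after a dot until no new states appear). It has 11 states:
  I0: { [B → . g P +], [B → . g], [C → . S], [C' → . C], [S → . B], [S → . g x C] }  — shift
  I1: { [S → B .] }  — reduce
  I2: { [C' → C .] }  — accept
  I3: { [C → S .] }  — reduce
  I4: { [B → . g P +], [B → . g], [B → g . P +], [B → g .], [P → . B], [P → .], [S → g . x C] }  — shift, 2 reduces
  I5: { [P → B .] }  — reduce
  I6: { [B → g P . +] }  — shift
  I7: { [B → . g P +], [B → . g], [B → g . P +], [B → g .], [P → . B], [P → .] }  — shift, 2 reduces
  I8: { [B → . g P +], [B → . g], [C → . S], [S → . B], [S → . g x C], [S → g x . C] }  — shift
  I9: { [S → g x C .] }  — reduce
  I10: { [B → g P + .] }  — reduce

Conflict in state I4:
  Shift-reduce conflict between [B → g .] and [B → . g]
So the grammar is NOT LR(0).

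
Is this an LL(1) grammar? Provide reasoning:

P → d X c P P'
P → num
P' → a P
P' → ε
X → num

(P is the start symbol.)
No. Predict set conflict for P': { 'a' }

Relevant sets:
  FOLLOW(P') = { $, 'a' }

For P:
  PREDICT(P → d X c P P') = { 'd' }
  PREDICT(P → num) = { 'num' }
For P':
  PREDICT(P' → a P) = { 'a' }
  PREDICT(P' → ε) = { $, 'a' }
X has a single production, so nothing to check there.

Conflict found: Predict set conflict for P': { 'a' }
The grammar is NOT LL(1).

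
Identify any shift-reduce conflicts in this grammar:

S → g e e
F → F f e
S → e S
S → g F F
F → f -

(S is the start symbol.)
A shift-reduce conflict occurs when an LR(0) state has both:
  - a complete (reduce) item [A → α .] (dot at the end), and
  - a shift item [B → β . c γ] (dot before a terminal).

Augment with S' → S and build the canonical LR(0) collection (I0 = CLOSURE({[S' → . S]}), then GOTO on every symbol after a dot until no new states appear). It has 14 states:
  I0: { [S → . e S], [S → . g F F], [S → . g e e], [S' → . S] }  — shift
  I1: { [S' → S .] }  — accept
  I2: { [S → . e S], [S → . g F F], [S → . g e e], [S → e . S] }  — shift
  I3: { [F → . F f e], [F → . f -], [S → g . F F], [S → g . e e] }  — shift
  I4: { [F → . F f e], [F → . f -], [F → F . f e], [S → g F . F] }  — shift
  I5: { [S → g e . e] }  — shift
  I6: { [F → f . -] }  — shift
  I7: { [F → f - .] }  — reduce
  I8: { [S → g e e .] }  — reduce
  I9: { [F → F . f e], [S → g F F .] }  — shift, reduce
  I10: { [F → F f . e], [F → f . -] }  — shift
  I11: { [F → F f e .] }  — reduce
  I12: { [F → F f . e] }  — shift
  I13: { [S → e S .] }  — reduce

I9 contains reduce item [S → g F F .] and shift item [F → F . f e] — shift-reduce conflict.

Answer: Yes — I9: [S → g F F .] vs [F → F . f e]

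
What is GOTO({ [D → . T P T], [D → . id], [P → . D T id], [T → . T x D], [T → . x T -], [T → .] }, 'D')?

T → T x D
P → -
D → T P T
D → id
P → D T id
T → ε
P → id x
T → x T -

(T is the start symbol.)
{ [P → D . T id], [T → . T x D], [T → . x T -], [T → .] }

GOTO(I, 'D') = CLOSURE({ [A → αX.β] : [A → α.Xβ] ∈ I, X = 'D' })

Items with dot before 'D', with the dot advanced:
  [P → . D T id] → [P → D . T id]
Closure of the advanced items:
  [P → D . T id] has the dot before T: add [T → . T x D], [T → .], [T → . x T -]

GOTO = { [P → D . T id], [T → . T x D], [T → . x T -], [T → .] }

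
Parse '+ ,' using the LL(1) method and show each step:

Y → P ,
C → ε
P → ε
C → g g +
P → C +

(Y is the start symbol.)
LL(1) parsing maintains a stack (initially the start symbol over $) and the input. At each step: if the stack top is a terminal, match it against the current input token; if it is a non-terminal N, replace it with the RHS of M[N, lookahead] (the unique production whose predict set contains the lookahead).

Stack is shown with the top on the left.

Stack    Input  Action
----------------------
Y $      + , $  output Y → P ,
P , $    + , $  output P → C +
C + , $  + , $  output C → ε
+ , $    + , $  match '+'
, $      , $    match ','
$        $      accept

The string is accepted.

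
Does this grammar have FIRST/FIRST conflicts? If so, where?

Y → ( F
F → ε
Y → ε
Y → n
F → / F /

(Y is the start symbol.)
No FIRST/FIRST conflicts.

A FIRST/FIRST conflict occurs when two productions N → α and N → β for the same non-terminal have FIRST(α) ∩ FIRST(β) ≠ ∅ (with ε ∈ FIRST of a nullable right-hand side, so two nullable alternatives also conflict).

Productions for Y:
  Y → ( F: FIRST = { '(' }
  Y → ε: FIRST = { ε }
  Y → n: FIRST = { 'n' }
Productions for F:
  F → ε: FIRST = { ε }
  F → / F /: FIRST = { '/' }

All alternatives of each non-terminal have pairwise disjoint FIRST sets.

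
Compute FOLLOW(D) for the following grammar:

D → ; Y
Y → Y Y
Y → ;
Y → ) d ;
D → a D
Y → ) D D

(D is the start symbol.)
{ $, ')', ';', 'a' }

To compute FOLLOW(D), find every occurrence of D on a right-hand side N → α D β: add FIRST(β) \ {ε}, and if β is empty or nullable also add FOLLOW(N). Iterate to a fixed point.

D is the start symbol, so $ ∈ FOLLOW(D).
In D → a D: D is at the end; this adds FOLLOW(D) to itself — nothing new
In Y → ) D D: D is followed by D, add FIRST(D) \ {ε} = { ';', 'a' }
In Y → ) D D: D is at the end, add FOLLOW(Y)

The FOLLOW sets referred to above (computed the same way, to a fixed point):
  FOLLOW(Y) = { $, ')', ';', 'a' }

Taking the union: FOLLOW(D) = { $, ')', ';', 'a' }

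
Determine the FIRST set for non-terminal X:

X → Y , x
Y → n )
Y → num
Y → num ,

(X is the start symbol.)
{ 'n', 'num' }

FIRST sets of the other non-terminals involved (by the same procedure, iterated to a fixed point):
  FIRST(Y) = { 'n', 'num' }

From X → Y , x:
  - Y is a non-terminal: add FIRST(Y) \ {ε} = { 'n', 'num' }
    Y is not nullable, so stop

Collecting: FIRST(X) = { 'n', 'num' }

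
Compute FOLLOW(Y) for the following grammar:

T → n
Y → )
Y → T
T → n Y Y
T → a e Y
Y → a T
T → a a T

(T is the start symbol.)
To compute FOLLOW(Y), find every occurrence of Y on a right-hand side N → α Y β: add FIRST(β) \ {ε}, and if β is empty or nullable also add FOLLOW(N). Iterate to a fixed point.

In T → n Y Y: Y is followed by Y, add FIRST(Y) \ {ε} = { ')', 'a', 'n' }
In T → n Y Y: Y is at the end, add FOLLOW(T)
In T → a e Y: Y is at the end, add FOLLOW(T)

The FOLLOW sets referred to above (computed the same way, to a fixed point):
  FOLLOW(T) = { $, ')', 'a', 'n' }

Taking the union: FOLLOW(Y) = { $, ')', 'a', 'n' }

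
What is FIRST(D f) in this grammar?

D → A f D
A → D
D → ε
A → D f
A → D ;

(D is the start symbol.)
{ ';', 'f' }

FIRST sets of the non-terminals involved (from the grammar, by fixed-point iteration):
  FIRST(D) = { ';', 'f', ε }

To compute FIRST(D f), process the symbols left to right:
Symbol D is a non-terminal. Add FIRST(D) \ {ε} = { ';', 'f' }
D is nullable (ε ∈ FIRST(D)), continue to the next symbol.
Symbol f is a terminal. Add 'f' and stop.
FIRST(D f) = { ';', 'f' }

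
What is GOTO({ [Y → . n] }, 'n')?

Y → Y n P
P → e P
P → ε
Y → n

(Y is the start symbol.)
{ [Y → n .] }

GOTO(I, 'n') = CLOSURE({ [A → αX.β] : [A → α.Xβ] ∈ I, X = 'n' })

Items with dot before 'n', with the dot advanced:
  [Y → . n] → [Y → n .]
Closure adds nothing (no advanced item has the dot before a non-terminal).

GOTO = { [Y → n .] }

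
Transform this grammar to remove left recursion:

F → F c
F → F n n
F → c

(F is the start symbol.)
F → c F'
F' → c F'
F' → n n F'
F' → ε

F is directly left-recursive. The standard transformation for
  A → A α₁ | ... | A α_m | β₁ | ... | β_n
is
  A  → β₁ A' | ... | β_n A'
  A' → α₁ A' | ... | α_m A' | ε

F → c becomes F → c F'
F → F c becomes F' → c F'
F → F n n becomes F' → n n F'
Add F' → ε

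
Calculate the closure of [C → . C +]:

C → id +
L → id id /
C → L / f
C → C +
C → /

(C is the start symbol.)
To compute CLOSURE, for each item [A → α.Bβ] where B is a non-terminal, add [B → .γ] for all productions B → γ; repeat for the newly added items until nothing changes.

Start with: [C → . C +]
  [C → . C +] has the dot before C: add [C → . id +], [C → . L / f], [C → . /]
  [C → . L / f] has the dot before L: add [L → . id id /]
No further items can be added.

CLOSURE = { [C → . /], [C → . C +], [C → . L / f], [C → . id +], [L → . id id /] }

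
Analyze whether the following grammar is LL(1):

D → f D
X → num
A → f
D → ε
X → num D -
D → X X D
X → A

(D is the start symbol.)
No. Predict set conflict for D: { 'f' }

A grammar is LL(1) if for each non-terminal N with multiple productions, the predict sets of those productions are pairwise disjoint, where PREDICT(N → α) = (FIRST(α) \ {ε}) ∪ (FOLLOW(N) if α ⇒* ε).

Relevant sets:
  FIRST(X) = { 'f', 'num' }
  FIRST(A) = { 'f' }
  FOLLOW(D) = { $, '-' }

For D:
  PREDICT(D → f D) = { 'f' }
  PREDICT(D → ε) = { $, '-' }
  PREDICT(D → X X D) = { 'f', 'num' }
For X:
  PREDICT(X → num) = { 'num' }
  PREDICT(X → num D '-') = { 'num' }
  PREDICT(X → A) = { 'f' }
A has a single production, so nothing to check there.

Conflict found: Predict set conflict for D: { 'f' }
The grammar is NOT LL(1).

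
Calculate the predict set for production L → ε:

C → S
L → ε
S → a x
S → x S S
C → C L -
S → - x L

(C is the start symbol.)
{ $, '-', 'a', 'x' }

PREDICT(L → ε) = (FIRST(RHS) \ {ε}) ∪ (FOLLOW(L) if ε ∈ FIRST(RHS), i.e. RHS ⇒* ε)
The right-hand side is ε (FIRST(ε) = { ε }), so the predict set is FOLLOW(L) = { $, '-', 'a', 'x' }
PREDICT(L → ε) = { $, '-', 'a', 'x' }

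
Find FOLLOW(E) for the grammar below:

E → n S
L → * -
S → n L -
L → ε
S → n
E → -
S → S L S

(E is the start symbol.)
E is the start symbol, so $ ∈ FOLLOW(E).
E does not occur on any right-hand side.

Taking the union: FOLLOW(E) = { $ }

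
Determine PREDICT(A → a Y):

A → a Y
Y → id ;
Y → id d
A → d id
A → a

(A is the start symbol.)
PREDICT(A → a Y) = (FIRST(RHS) \ {ε}) ∪ (FOLLOW(A) if ε ∈ FIRST(RHS), i.e. RHS ⇒* ε)
FIRST(a Y) = { 'a' }
ε ∉ FIRST(a Y), so FOLLOW(A) is not added.
PREDICT(A → a Y) = { 'a' }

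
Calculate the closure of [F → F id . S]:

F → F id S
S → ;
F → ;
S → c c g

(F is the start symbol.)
To compute CLOSURE, for each item [A → α.Bβ] where B is a non-terminal, add [B → .γ] for all productions B → γ; repeat for the newly added items until nothing changes.

Start with: [F → F id . S]
  [F → F id . S] has the dot before S: add [S → . ;], [S → . c c g]
No further items can be added.

CLOSURE = { [F → F id . S], [S → . ;], [S → . c c g] }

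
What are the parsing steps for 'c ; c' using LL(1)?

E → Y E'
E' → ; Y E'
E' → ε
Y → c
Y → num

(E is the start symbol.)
LL(1) parsing maintains a stack (initially the start symbol over $) and the input. At each step: if the stack top is a terminal, match it against the current input token; if it is a non-terminal N, replace it with the RHS of M[N, lookahead] (the unique production whose predict set contains the lookahead).

Stack is shown with the top on the left.

Stack     Input    Action
-------------------------
E $       c ; c $  output E → Y E'
Y E' $    c ; c $  output Y → c
c E' $    c ; c $  match 'c'
E' $      ; c $    output E' → ; Y E'
; Y E' $  ; c $    match ';'
Y E' $    c $      output Y → c
c E' $    c $      match 'c'
E' $      $        output E' → ε
$         $        accept

The string is accepted.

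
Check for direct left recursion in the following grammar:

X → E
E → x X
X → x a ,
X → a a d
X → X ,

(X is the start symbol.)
Direct left recursion occurs when N → N α for some non-terminal N (the right-hand side begins with the left-hand side itself).

X → E: starts with E
E → x X: starts with x
X → x a ,: starts with x
X → a a d: starts with a
X → X ,: LEFT RECURSIVE (starts with X)

The grammar has direct left recursion on: X.

Answer: Yes, X is left-recursive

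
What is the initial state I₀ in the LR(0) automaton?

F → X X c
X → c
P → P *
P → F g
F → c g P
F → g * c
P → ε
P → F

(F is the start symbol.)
{ [F → . X X c], [F → . c g P], [F → . g * c], [F' → . F], [X → . c] }

First, augment the grammar with F' → F
I₀ = CLOSURE({ [F' → . F] }):
  [F' → . F] has the dot before F: add [F → . X X c], [F → . c g P], [F → . g * c]
  [F → . X X c] has the dot before X: add [X → . c]
No further items can be added.

I₀ = { [F → . X X c], [F → . c g P], [F → . g * c], [F' → . F], [X → . c] }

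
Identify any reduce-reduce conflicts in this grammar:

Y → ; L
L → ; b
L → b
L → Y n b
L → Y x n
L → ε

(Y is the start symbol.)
Yes — I11: [L → ; b .] vs [L → b .]

Augment with Y' → Y and build the canonical LR(0) collection (I0 = CLOSURE({[Y' → . Y]}), then GOTO on every symbol after a dot until no new states appear). It has 12 states:
  I0: { [Y → . ; L], [Y' → . Y] }  — shift
  I1: { [L → . ; b], [L → . Y n b], [L → . Y x n], [L → . b], [L → .], [Y → . ; L], [Y → ; . L] }  — shift, reduce
  I2: { [Y' → Y .] }  — accept
  I3: { [L → . ; b], [L → . Y n b], [L → . Y x n], [L → . b], [L → .], [L → ; . b], [Y → . ; L], [Y → ; . L] }  — shift, reduce
  I4: { [Y → ; L .] }  — reduce
  I5: { [L → Y . n b], [L → Y . x n] }  — shift
  I6: { [L → b .] }  — reduce
  I7: { [L → Y n . b] }  — shift
  I8: { [L → Y x . n] }  — shift
  I9: { [L → Y x n .] }  — reduce
  I10: { [L → Y n b .] }  — reduce
  I11: { [L → ; b .], [L → b .] }  — 2 reduces

I11 contains complete items [L → ; b .], [L → b .] — reduce-reduce conflict.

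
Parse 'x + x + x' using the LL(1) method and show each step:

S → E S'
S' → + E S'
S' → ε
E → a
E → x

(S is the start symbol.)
LL(1) parsing maintains a stack (initially the start symbol over $) and the input. At each step: if the stack top is a terminal, match it against the current input token; if it is a non-terminal N, replace it with the RHS of M[N, lookahead] (the unique production whose predict set contains the lookahead).

Stack is shown with the top on the left.

Stack     Input        Action
-----------------------------
S $       x + x + x $  output S → E S'
E S' $    x + x + x $  output E → x
x S' $    x + x + x $  match 'x'
S' $      + x + x $    output S' → + E S'
+ E S' $  + x + x $    match '+'
E S' $    x + x $      output E → x
x S' $    x + x $      match 'x'
S' $      + x $        output S' → + E S'
+ E S' $  + x $        match '+'
E S' $    x $          output E → x
x S' $    x $          match 'x'
S' $      $            output S' → ε
$         $            accept

The string is accepted.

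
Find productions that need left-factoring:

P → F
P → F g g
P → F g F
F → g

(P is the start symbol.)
Left-factoring is needed when two productions for the same non-terminal
share a common prefix on the right-hand side.

Productions for P:
  P → F
  P → F g g
  P → F g F

Found common prefix 'F' in productions for P

Answer: Yes, P has productions with common prefix 'F'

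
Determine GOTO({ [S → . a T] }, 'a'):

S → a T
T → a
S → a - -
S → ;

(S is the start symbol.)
GOTO(I, 'a') = CLOSURE({ [A → αX.β] : [A → α.Xβ] ∈ I, X = 'a' })

Items with dot before 'a', with the dot advanced:
  [S → . a T] → [S → a . T]
Closure of the advanced items:
  [S → a . T] has the dot before T: add [T → . a]

GOTO = { [S → a . T], [T → . a] }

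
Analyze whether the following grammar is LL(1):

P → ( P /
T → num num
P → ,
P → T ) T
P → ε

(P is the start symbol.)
Yes, the grammar is LL(1).

Relevant sets:
  FIRST(T) = { 'num' }
  FOLLOW(P) = { $, '/' }

For P:
  PREDICT(P → '(' P '/') = { '(' }
  PREDICT(P → ',') = { ',' }
  PREDICT(P → T ')' T) = { 'num' }
  PREDICT(P → ε) = { $, '/' }
T has a single production, so nothing to check there.

All predict sets are disjoint. The grammar IS LL(1).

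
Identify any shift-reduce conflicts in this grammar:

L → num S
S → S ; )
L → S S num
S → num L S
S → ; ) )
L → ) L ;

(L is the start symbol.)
Yes — I7: [L → num S .] vs [S → . ; ) )]; I14: [S → S ; ) .] vs [S → ; ) . )]; I16: [S → num L S .] vs [S → S . ; )]

Augment with L' → L and build the canonical LR(0) collection (I0 = CLOSURE({[L' → . L]}), then GOTO on every symbol after a dot until no new states appear). It has 20 states:
  I0: { [L → . ) L ;], [L → . S S num], [L → . num S], [L' → . L], [S → . ; ) )], [S → . S ; )], [S → . num L S] }  — shift
  I1: { [L → ) . L ;], [L → . ) L ;], [L → . S S num], [L → . num S], [S → . ; ) )], [S → . S ; )], [S → . num L S] }  — shift
  I2: { [S → ; . ) )] }  — shift
  I3: { [L' → L .] }  — accept
  I4: { [L → S . S num], [S → . ; ) )], [S → . S ; )], [S → . num L S], [S → S . ; )] }  — shift
  I5: { [L → . ) L ;], [L → . S S num], [L → . num S], [L → num . S], [S → . ; ) )], [S → . S ; )], [S → . num L S], [S → num . L S] }  — shift
  I6: { [S → . ; ) )], [S → . S ; )], [S → . num L S], [S → num L . S] }  — shift
  I7: { [L → S . S num], [L → num S .], [S → . ; ) )], [S → . S ; )], [S → . num L S], [S → S . ; )] }  — shift, reduce
  I8: { [S → ; . ) )], [S → S ; . )] }  — shift
  I9: { [L → S S . num], [S → S . ; )] }  — shift
  I10: { [L → . ) L ;], [L → . S S num], [L → . num S], [S → . ; ) )], [S → . S ; )], [S → . num L S], [S → num . L S] }  — shift
  I11: { [S → S ; . )] }  — shift
  I12: { [L → S S num .] }  — reduce
  I13: { [S → S ; ) .] }  — reduce
  I14: { [S → ; ) . )], [S → S ; ) .] }  — shift, reduce
  I15: { [S → ; ) ) .] }  — reduce
  I16: { [S → S . ; )], [S → num L S .] }  — shift, reduce
  I17: { [S → ; ) . )] }  — shift
  I18: { [L → ) L . ;] }  — shift
  I19: { [L → ) L ; .] }  — reduce

I7 contains reduce item [L → num S .] and shift items [S → . ; ) )], [S → S . ; )], [S → . num L S] — shift-reduce conflict.
I14 contains reduce item [S → S ; ) .] and shift item [S → ; ) . )] — shift-reduce conflict.
I16 contains reduce item [S → num L S .] and shift item [S → S . ; )] — shift-reduce conflict.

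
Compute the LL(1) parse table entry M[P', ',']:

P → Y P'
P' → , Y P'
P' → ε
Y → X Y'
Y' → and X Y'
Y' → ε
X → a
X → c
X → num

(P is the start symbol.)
P' → , Y P'

To find M[P', ','], we find productions for P' where ',' is in the predict set (PREDICT(N → α) = (FIRST(α) \ {ε}) ∪ (FOLLOW(N) if α ⇒* ε)).

Relevant sets:
  FOLLOW(P') = { $ }

P' → , Y P': PREDICT = { ',' }
  ',' is in predict set, so this production goes in M[P', ',']
P' → ε: PREDICT = { $ }

M[P', ','] = P' → , Y P'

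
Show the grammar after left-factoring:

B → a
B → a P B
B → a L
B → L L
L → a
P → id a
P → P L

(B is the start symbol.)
B → a B'
B' → ε
B' → P B
B' → L
B → L L
L → a
P → id a
P → P L

Left-factoring transforms A → αβ₁ | αβ₂ into A → αA' and A' → β₁ | β₂
(α is the longest common prefix among the alternatives). Repeat until
no nonterminal has two alternatives with a common prefix.

Round 1: B has alternatives sharing prefix 'a'. Introduce B': B → a B'
  Add: B' → ε
  Add: B' → P B
  Add: B' → L

No remaining common prefixes — done.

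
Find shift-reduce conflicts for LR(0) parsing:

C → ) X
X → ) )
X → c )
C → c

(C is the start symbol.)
No shift-reduce conflicts

Augment with C' → C and build the canonical LR(0) collection (I0 = CLOSURE({[C' → . C]}), then GOTO on every symbol after a dot until no new states appear). It has 9 states:
  I0: { [C → . ) X], [C → . c], [C' → . C] }  — shift
  I1: { [C → ) . X], [X → . ) )], [X → . c )] }  — shift
  I2: { [C' → C .] }  — accept
  I3: { [C → c .] }  — reduce
  I4: { [X → ) . )] }  — shift
  I5: { [C → ) X .] }  — reduce
  I6: { [X → c . )] }  — shift
  I7: { [X → c ) .] }  — reduce
  I8: { [X → ) ) .] }  — reduce

No state contains both a complete item and a shift item.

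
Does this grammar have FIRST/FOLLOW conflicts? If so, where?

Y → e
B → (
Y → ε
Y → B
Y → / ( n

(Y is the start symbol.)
No FIRST/FOLLOW conflicts.

Nullable non-terminals: Y.
FIRST sets used below: FIRST(B) = { '(' }

Y: nullable alternative(s) Y → ε; FOLLOW(Y) = { $ }
  Y → e: FIRST \ {ε} = { 'e' } — disjoint from FOLLOW(Y)
  Y → ε: FIRST \ {ε} = { } — this is the only nullable alternative, skip
  Y → B: FIRST \ {ε} = { '(' } — disjoint from FOLLOW(Y)
  Y → / ( n: FIRST \ {ε} = { '/' } — disjoint from FOLLOW(Y)

B has no nullable alternative, so no FIRST/FOLLOW check is needed there.

No FIRST/FOLLOW conflicts found.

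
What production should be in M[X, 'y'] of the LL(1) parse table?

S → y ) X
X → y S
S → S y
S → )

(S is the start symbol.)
To find M[X, 'y'], we find productions for X where 'y' is in the predict set (PREDICT(N → α) = (FIRST(α) \ {ε}) ∪ (FOLLOW(N) if α ⇒* ε)).

X → y S: PREDICT = { 'y' }
  'y' is in predict set, so this production goes in M[X, 'y']

M[X, 'y'] = X → y S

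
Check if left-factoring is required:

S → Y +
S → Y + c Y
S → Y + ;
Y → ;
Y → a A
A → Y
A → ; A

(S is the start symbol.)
Left-factoring is needed when two productions for the same non-terminal
share a common prefix on the right-hand side.

Productions for S:
  S → Y +
  S → Y + c Y
  S → Y + ;
Productions for Y:
  Y → ;
  Y → a A
Productions for A:
  A → Y
  A → ; A

Found common prefix 'Y +' in productions for S

Answer: Yes, S has productions with common prefix 'Y +'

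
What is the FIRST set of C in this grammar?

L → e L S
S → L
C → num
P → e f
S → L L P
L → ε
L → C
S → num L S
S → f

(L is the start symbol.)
{ 'num' }

From C → num:
  - num is a terminal: add 'num' and stop

Collecting: FIRST(C) = { 'num' }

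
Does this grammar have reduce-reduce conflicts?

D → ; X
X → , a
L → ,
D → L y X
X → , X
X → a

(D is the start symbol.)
Yes — I10: [X → , a .] vs [X → a .]

Augment with D' → D and build the canonical LR(0) collection (I0 = CLOSURE({[D' → . D]}), then GOTO on every symbol after a dot until no new states appear). It has 12 states:
  I0: { [D → . ; X], [D → . L y X], [D' → . D], [L → . ,] }  — shift
  I1: { [L → , .] }  — reduce
  I2: { [D → ; . X], [X → . , X], [X → . , a], [X → . a] }  — shift
  I3: { [D' → D .] }  — accept
  I4: { [D → L . y X] }  — shift
  I5: { [D → L y . X], [X → . , X], [X → . , a], [X → . a] }  — shift
  I6: { [X → , . X], [X → , . a], [X → . , X], [X → . , a], [X → . a] }  — shift
  I7: { [D → L y X .] }  — reduce
  I8: { [X → a .] }  — reduce
  I9: { [X → , X .] }  — reduce
  I10: { [X → , a .], [X → a .] }  — 2 reduces
  I11: { [D → ; X .] }  — reduce

I10 contains complete items [X → , a .], [X → a .] — reduce-reduce conflict.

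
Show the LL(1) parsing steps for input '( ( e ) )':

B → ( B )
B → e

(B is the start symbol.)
LL(1) parsing maintains a stack (initially the start symbol over $) and the input. At each step: if the stack top is a terminal, match it against the current input token; if it is a non-terminal N, replace it with the RHS of M[N, lookahead] (the unique production whose predict set contains the lookahead).

Stack is shown with the top on the left.

Stack      Input        Action
------------------------------
B $        ( ( e ) ) $  output B → ( B )
( B ) $    ( ( e ) ) $  match '('
B ) $      ( e ) ) $    output B → ( B )
( B ) ) $  ( e ) ) $    match '('
B ) ) $    e ) ) $      output B → e
e ) ) $    e ) ) $      match 'e'
) ) $      ) ) $        match ')'
) $        ) $          match ')'
$          $            accept

The string is accepted.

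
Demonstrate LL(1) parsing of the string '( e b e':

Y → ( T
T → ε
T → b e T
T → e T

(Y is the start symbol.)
Stack is shown with the top on the left.

Stack    Input      Action
--------------------------
Y $      ( e b e $  output Y → ( T
( T $    ( e b e $  match '('
T $      e b e $    output T → e T
e T $    e b e $    match 'e'
T $      b e $      output T → b e T
b e T $  b e $      match 'b'
e T $    e $        match 'e'
T $      $          output T → ε
$        $          accept

The string is accepted.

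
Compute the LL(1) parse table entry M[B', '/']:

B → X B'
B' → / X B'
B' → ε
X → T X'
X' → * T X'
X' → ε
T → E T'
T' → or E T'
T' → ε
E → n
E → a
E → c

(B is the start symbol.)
B' → / X B'

To find M[B', '/'], we find productions for B' where '/' is in the predict set (PREDICT(N → α) = (FIRST(α) \ {ε}) ∪ (FOLLOW(N) if α ⇒* ε)).

Relevant sets:
  FOLLOW(B') = { $ }

B' → / X B': PREDICT = { '/' }
  '/' is in predict set, so this production goes in M[B', '/']
B' → ε: PREDICT = { $ }

M[B', '/'] = B' → / X B'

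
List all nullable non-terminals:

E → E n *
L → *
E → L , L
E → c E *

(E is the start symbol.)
None

There are no ε-productions, so no non-terminal can derive ε.
No non-terminals are nullable.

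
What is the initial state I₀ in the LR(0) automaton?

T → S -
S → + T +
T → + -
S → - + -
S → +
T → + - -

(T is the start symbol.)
{ [S → . + T +], [S → . +], [S → . - + -], [T → . + - -], [T → . + -], [T → . S -], [T' → . T] }

First, augment the grammar with T' → T
I₀ = CLOSURE({ [T' → . T] }):
  [T' → . T] has the dot before T: add [T → . S -], [T → . + -], [T → . + - -]
  [T → . S -] has the dot before S: add [S → . + T +], [S → . - + -], [S → . +]
No further items can be added.

I₀ = { [S → . + T +], [S → . +], [S → . - + -], [T → . + - -], [T → . + -], [T → . S -], [T' → . T] }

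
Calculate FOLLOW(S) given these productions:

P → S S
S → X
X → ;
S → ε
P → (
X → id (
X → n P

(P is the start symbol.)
{ $, ';', 'id', 'n' }

In P → S S: S is followed by S, add FIRST(S) \ {ε} = { ';', 'id', 'n' }
  S is nullable, so also add FOLLOW(P)
In P → S S: S is at the end, add FOLLOW(P)

The FOLLOW sets referred to above (computed the same way, to a fixed point):
  FOLLOW(P) = { $, ';', 'id', 'n' }

Taking the union: FOLLOW(S) = { $, ';', 'id', 'n' }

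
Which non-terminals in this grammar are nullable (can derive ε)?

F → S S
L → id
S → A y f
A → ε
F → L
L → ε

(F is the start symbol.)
{ 'A', 'F', 'L' }

A non-terminal is nullable if it can derive ε (the empty string): either it has an ε-production, or it has a production whose right-hand side consists entirely of nullable non-terminals.

ε-productions: A → ε, L → ε
So A, L are immediately nullable.
F → L: every symbol on the right is nullable, so F is nullable too.
No further non-terminal can be added: every production for the remaining non-terminals contains a terminal or a non-nullable non-terminal.
Nullable = { 'A', 'F', 'L' }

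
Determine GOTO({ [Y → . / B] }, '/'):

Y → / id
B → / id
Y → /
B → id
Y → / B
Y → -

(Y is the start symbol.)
{ [B → . / id], [B → . id], [Y → / . B] }

GOTO(I, '/') = CLOSURE({ [A → αX.β] : [A → α.Xβ] ∈ I, X = '/' })

Items with dot before '/', with the dot advanced:
  [Y → . / B] → [Y → / . B]
Closure of the advanced items:
  [Y → / . B] has the dot before B: add [B → . / id], [B → . id]

GOTO = { [B → . / id], [B → . id], [Y → / . B] }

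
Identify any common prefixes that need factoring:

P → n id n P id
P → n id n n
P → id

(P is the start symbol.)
Yes, P has productions with common prefix 'n id n'

Left-factoring is needed when two productions for the same non-terminal
share a common prefix on the right-hand side.

Productions for P:
  P → n id n P id
  P → n id n n
  P → id

Found common prefix 'n id n' in productions for P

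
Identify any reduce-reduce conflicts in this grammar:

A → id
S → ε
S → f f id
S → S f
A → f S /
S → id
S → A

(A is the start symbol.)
A reduce-reduce conflict occurs when an LR(0) state has two complete items [A → α .] and [B → β .] — both call for a reduction, and with no lookahead the parser cannot choose between them.

Augment with A' → A and build the canonical LR(0) collection (I0 = CLOSURE({[A' → . A]}), then GOTO on every symbol after a dot until no new states appear). It has 12 states:
  I0: { [A → . f S /], [A → . id], [A' → . A] }  — shift
  I1: { [A' → A .] }  — accept
  I2: { [A → . f S /], [A → . id], [A → f . S /], [S → . A], [S → . S f], [S → . f f id], [S → . id], [S → .] }  — shift, reduce
  I3: { [A → id .] }  — reduce
  I4: { [S → A .] }  — reduce
  I5: { [A → f S . /], [S → S . f] }  — shift
  I6: { [A → . f S /], [A → . id], [A → f . S /], [S → . A], [S → . S f], [S → . f f id], [S → . id], [S → .], [S → f . f id] }  — shift, reduce
  I7: { [A → id .], [S → id .] }  — 2 reduces
  I8: { [A → . f S /], [A → . id], [A → f . S /], [S → . A], [S → . S f], [S → . f f id], [S → . id], [S → .], [S → f . f id], [S → f f . id] }  — shift, reduce
  I9: { [A → id .], [S → f f id .], [S → id .] }  — 3 reduces
  I10: { [A → f S / .] }  — reduce
  I11: { [S → S f .] }  — reduce

I7 contains complete items [A → id .], [S → id .] — reduce-reduce conflict.
I9 contains complete items [A → id .], [S → f f id .], [S → id .] — reduce-reduce conflict.

Answer: Yes — I7: [A → id .] vs [S → id .]; I9: [A → id .] vs [S → f f id .]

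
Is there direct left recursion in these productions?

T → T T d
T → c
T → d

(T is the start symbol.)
Yes, T is left-recursive

T → T T d: LEFT RECURSIVE (starts with T)
T → c: starts with c
T → d: starts with d

The grammar has direct left recursion on: T.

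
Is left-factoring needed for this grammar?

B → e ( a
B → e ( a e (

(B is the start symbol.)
Yes, B has productions with common prefix 'e ( a'

Left-factoring is needed when two productions for the same non-terminal
share a common prefix on the right-hand side.

Productions for B:
  B → e ( a
  B → e ( a e (

Found common prefix 'e ( a' in productions for B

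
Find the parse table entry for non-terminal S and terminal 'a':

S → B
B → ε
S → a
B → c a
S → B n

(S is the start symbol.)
To find M[S, 'a'], we find productions for S where 'a' is in the predict set (PREDICT(N → α) = (FIRST(α) \ {ε}) ∪ (FOLLOW(N) if α ⇒* ε)).

Relevant sets:
  FIRST(B) = { 'c', ε }
  FOLLOW(S) = { $ }

S → B: PREDICT = { $, 'c' }
S → a: PREDICT = { 'a' }
  'a' is in predict set, so this production goes in M[S, 'a']
S → B n: PREDICT = { 'c', 'n' }

M[S, 'a'] = S → a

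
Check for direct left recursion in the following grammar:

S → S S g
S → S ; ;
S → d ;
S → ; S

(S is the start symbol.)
Yes, S is left-recursive

S → S S g: LEFT RECURSIVE (starts with S)
S → S ; ;: LEFT RECURSIVE (starts with S)
S → d ;: starts with d
S → ; S: starts with ';'

The grammar has direct left recursion on: S.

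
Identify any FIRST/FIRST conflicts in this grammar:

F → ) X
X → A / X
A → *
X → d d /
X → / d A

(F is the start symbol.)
A FIRST/FIRST conflict occurs when two productions N → α and N → β for the same non-terminal have FIRST(α) ∩ FIRST(β) ≠ ∅ (with ε ∈ FIRST of a nullable right-hand side, so two nullable alternatives also conflict).

FIRST sets of the non-terminals at (or reachable through a nullable prefix from) the front of some alternative:
  FIRST(A) = { '*' }

Productions for X:
  X → A / X: FIRST = { '*' }
  X → d d /: FIRST = { 'd' }
  X → / d A: FIRST = { '/' }
F, A have only one production, so no FIRST/FIRST conflict is possible there.

All alternatives of each non-terminal have pairwise disjoint FIRST sets.

Answer: No FIRST/FIRST conflicts.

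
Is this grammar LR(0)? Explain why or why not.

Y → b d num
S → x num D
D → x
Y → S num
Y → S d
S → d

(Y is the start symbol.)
Augment with Y' → Y and build the canonical LR(0) collection (I0 = CLOSURE({[Y' → . Y]}), then GOTO on every symbol after a dot until no new states appear). It has 13 states:
  I0: { [S → . d], [S → . x num D], [Y → . S d], [Y → . S num], [Y → . b d num], [Y' → . Y] }  — shift
  I1: { [Y → S . d], [Y → S . num] }  — shift
  I2: { [Y' → Y .] }  — accept
  I3: { [Y → b . d num] }  — shift
  I4: { [S → d .] }  — reduce
  I5: { [S → x . num D] }  — shift
  I6: { [D → . x], [S → x num . D] }  — shift
  I7: { [S → x num D .] }  — reduce
  I8: { [D → x .] }  — reduce
  I9: { [Y → b d . num] }  — shift
  I10: { [Y → b d num .] }  — reduce
  I11: { [Y → S d .] }  — reduce
  I12: { [Y → S num .] }  — reduce

Every state is either a pure shift/goto state or contains exactly one complete item and nothing to shift — no conflicts. The grammar is LR(0).

Answer: Yes, the grammar is LR(0)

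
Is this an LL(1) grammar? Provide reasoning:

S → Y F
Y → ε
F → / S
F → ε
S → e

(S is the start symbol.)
A grammar is LL(1) if for each non-terminal N with multiple productions, the predict sets of those productions are pairwise disjoint, where PREDICT(N → α) = (FIRST(α) \ {ε}) ∪ (FOLLOW(N) if α ⇒* ε).

Relevant sets:
  FIRST(Y) = { ε }
  FIRST(F) = { '/', ε }
  FOLLOW(S) = { $ }
  FOLLOW(F) = { $ }

For S:
  PREDICT(S → Y F) = { $, '/' }
  PREDICT(S → e) = { 'e' }
For F:
  PREDICT(F → '/' S) = { '/' }
  PREDICT(F → ε) = { $ }
Y has a single production, so nothing to check there.

All predict sets are disjoint. The grammar IS LL(1).

Answer: Yes, the grammar is LL(1).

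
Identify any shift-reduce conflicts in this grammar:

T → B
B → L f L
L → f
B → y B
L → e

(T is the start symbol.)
A shift-reduce conflict occurs when an LR(0) state has both:
  - a complete (reduce) item [A → α .] (dot at the end), and
  - a shift item [B → β . c γ] (dot before a terminal).

Augment with T' → T and build the canonical LR(0) collection (I0 = CLOSURE({[T' → . T]}), then GOTO on every symbol after a dot until no new states appear). It has 10 states:
  I0: { [B → . L f L], [B → . y B], [L → . e], [L → . f], [T → . B], [T' → . T] }  — shift
  I1: { [T → B .] }  — reduce
  I2: { [B → L . f L] }  — shift
  I3: { [T' → T .] }  — accept
  I4: { [L → e .] }  — reduce
  I5: { [L → f .] }  — reduce
  I6: { [B → . L f L], [B → . y B], [B → y . B], [L → . e], [L → . f] }  — shift
  I7: { [B → y B .] }  — reduce
  I8: { [B → L f . L], [L → . e], [L → . f] }  — shift
  I9: { [B → L f L .] }  — reduce

No state contains both a complete item and a shift item.

Answer: No shift-reduce conflicts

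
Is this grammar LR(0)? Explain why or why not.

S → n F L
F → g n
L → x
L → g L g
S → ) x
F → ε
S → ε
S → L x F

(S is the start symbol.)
Augment with S' → S and build the canonical LR(0) collection (I0 = CLOSURE({[S' → . S]}), then GOTO on every symbol after a dot until no new states appear). It has 16 states:
  I0: { [L → . g L g], [L → . x], [S → . ) x], [S → . L x F], [S → . n F L], [S → .], [S' → . S] }  — shift, reduce
  I1: { [S → ) . x] }  — shift
  I2: { [S → L . x F] }  — shift
  I3: { [S' → S .] }  — accept
  I4: { [L → . g L g], [L → . x], [L → g . L g] }  — shift
  I5: { [F → . g n], [F → .], [S → n . F L] }  — shift, reduce
  I6: { [L → x .] }  — reduce
  I7: { [L → . g L g], [L → . x], [S → n F . L] }  — shift
  I8: { [F → g . n] }  — shift
  I9: { [F → g n .] }  — reduce
  I10: { [S → n F L .] }  — reduce
  I11: { [L → g L . g] }  — shift
  I12: { [L → g L g .] }  — reduce
  I13: { [F → . g n], [F → .], [S → L x . F] }  — shift, reduce
  I14: { [S → L x F .] }  — reduce
  I15: { [S → ) x .] }  — reduce

Conflict in state I0:
  Shift-reduce conflict between [S → .] and [L → . g L g]
So the grammar is NOT LR(0).

Answer: No. Shift-reduce conflict between [S → .] and [L → . g L g]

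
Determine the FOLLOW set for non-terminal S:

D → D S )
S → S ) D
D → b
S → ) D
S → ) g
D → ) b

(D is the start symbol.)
To compute FOLLOW(S), find every occurrence of S on a right-hand side N → α S β: add FIRST(β) \ {ε}, and if β is empty or nullable also add FOLLOW(N). Iterate to a fixed point.

In D → D S ): S is followed by ')', add FIRST(')') \ {ε} = { ')' }
In S → S ) D: S is followed by ')' D, add FIRST(')' D) \ {ε} = { ')' }

Taking the union: FOLLOW(S) = { ')' }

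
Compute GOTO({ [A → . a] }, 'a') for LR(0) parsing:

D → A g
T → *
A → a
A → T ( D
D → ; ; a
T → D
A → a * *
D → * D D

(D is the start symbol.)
GOTO(I, 'a') = CLOSURE({ [A → αX.β] : [A → α.Xβ] ∈ I, X = 'a' })

Items with dot before 'a', with the dot advanced:
  [A → . a] → [A → a .]
Closure adds nothing (no advanced item has the dot before a non-terminal).

GOTO = { [A → a .] }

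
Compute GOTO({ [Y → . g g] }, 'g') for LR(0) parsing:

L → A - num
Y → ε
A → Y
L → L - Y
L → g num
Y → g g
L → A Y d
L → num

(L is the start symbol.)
{ [Y → g . g] }

GOTO(I, 'g') = CLOSURE({ [A → αX.β] : [A → α.Xβ] ∈ I, X = 'g' })

Items with dot before 'g', with the dot advanced:
  [Y → . g g] → [Y → g . g]
Closure adds nothing (no advanced item has the dot before a non-terminal).

GOTO = { [Y → g . g] }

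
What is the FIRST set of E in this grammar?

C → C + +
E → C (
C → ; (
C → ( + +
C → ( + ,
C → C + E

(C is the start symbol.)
FIRST sets of the other non-terminals involved (by the same procedure, iterated to a fixed point):
  FIRST(C) = { '(', ';' }

From E → C (:
  - C is a non-terminal: add FIRST(C) \ {ε} = { '(', ';' }
    C is not nullable, so stop

Collecting: FIRST(E) = { '(', ';' }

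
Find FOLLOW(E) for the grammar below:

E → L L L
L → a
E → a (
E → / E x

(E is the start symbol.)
{ $, 'x' }

To compute FOLLOW(E), find every occurrence of E on a right-hand side N → α E β: add FIRST(β) \ {ε}, and if β is empty or nullable also add FOLLOW(N). Iterate to a fixed point.

E is the start symbol, so $ ∈ FOLLOW(E).
In E → / E x: E is followed by x, add FIRST(x) \ {ε} = { 'x' }

Taking the union: FOLLOW(E) = { $, 'x' }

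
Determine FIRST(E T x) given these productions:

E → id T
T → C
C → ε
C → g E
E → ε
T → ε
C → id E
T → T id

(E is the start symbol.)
FIRST sets of the non-terminals involved (from the grammar, by fixed-point iteration):
  FIRST(E) = { 'id', ε }
  FIRST(T) = { 'g', 'id', ε }

To compute FIRST(E T x), process the symbols left to right:
Symbol E is a non-terminal. Add FIRST(E) \ {ε} = { 'id' }
E is nullable (ε ∈ FIRST(E)), continue to the next symbol.
Symbol T is a non-terminal. Add FIRST(T) \ {ε} = { 'g', 'id' }
T is nullable (ε ∈ FIRST(T)), continue to the next symbol.
Symbol x is a terminal. Add 'x' and stop.
FIRST(E T x) = { 'g', 'id', 'x' }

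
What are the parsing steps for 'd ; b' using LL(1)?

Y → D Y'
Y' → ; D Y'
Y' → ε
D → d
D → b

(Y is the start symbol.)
LL(1) parsing maintains a stack (initially the start symbol over $) and the input. At each step: if the stack top is a terminal, match it against the current input token; if it is a non-terminal N, replace it with the RHS of M[N, lookahead] (the unique production whose predict set contains the lookahead).

Stack is shown with the top on the left.

Stack     Input    Action
-------------------------
Y $       d ; b $  output Y → D Y'
D Y' $    d ; b $  output D → d
d Y' $    d ; b $  match 'd'
Y' $      ; b $    output Y' → ; D Y'
; D Y' $  ; b $    match ';'
D Y' $    b $      output D → b
b Y' $    b $      match 'b'
Y' $      $        output Y' → ε
$         $        accept

The string is accepted.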